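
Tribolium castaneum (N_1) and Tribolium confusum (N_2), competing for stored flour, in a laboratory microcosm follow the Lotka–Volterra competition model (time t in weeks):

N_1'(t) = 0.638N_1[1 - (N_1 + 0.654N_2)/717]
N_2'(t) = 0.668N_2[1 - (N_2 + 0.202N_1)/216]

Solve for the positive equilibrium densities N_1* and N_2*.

N_1* ≈ 663, N_2* ≈ 82

Setting both brackets to zero gives the nullclines N_1 + 0.654N_2 = 717 and 0.202N_1 + N_2 = 216.
Substituting N_2 = 216 - 0.202N_1 into the first: N_1(1 - 0.654·0.202) = 717 - 0.654·216.
So N_1* = 576/0.868 = 663, and then N_2* = 216 - 0.202·663 = 82.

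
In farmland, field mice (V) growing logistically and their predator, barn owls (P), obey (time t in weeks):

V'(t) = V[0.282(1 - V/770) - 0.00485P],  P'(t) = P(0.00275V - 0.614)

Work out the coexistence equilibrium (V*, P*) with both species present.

V* ≈ 223, P* ≈ 41.3

From dP/dt = 0 with P > 0: 0.00275V* = 0.614, so V* = 223.
Substitute into dV/dt = 0: 0.282(1 - 223/770) = 0.00485P*.
The bracket is 0.71, giving P* = 0.2/0.00485 = 41.3.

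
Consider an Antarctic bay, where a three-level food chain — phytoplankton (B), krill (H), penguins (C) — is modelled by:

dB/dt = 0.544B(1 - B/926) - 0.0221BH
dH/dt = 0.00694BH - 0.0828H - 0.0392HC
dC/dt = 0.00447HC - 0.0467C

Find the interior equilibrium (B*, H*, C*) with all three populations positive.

B* ≈ 533, H* ≈ 10.4, C* ≈ 92.2

From dC/dt = 0: 0.00447H* = 0.0467, so H* = 10.4.
From dB/dt = 0: 0.544(1 - B*/926) = 0.0221·10.4, giving B* = 926·(1 - 0.424) = 533.
From dH/dt = 0: 0.00694·533 - 0.0828 = 0.0392C*, so C* = 3.62/0.0392 = 92.2.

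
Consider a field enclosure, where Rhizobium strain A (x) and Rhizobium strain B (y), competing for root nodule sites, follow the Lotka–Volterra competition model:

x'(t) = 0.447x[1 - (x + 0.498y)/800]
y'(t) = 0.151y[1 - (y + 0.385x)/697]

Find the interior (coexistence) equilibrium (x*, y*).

x* ≈ 560, y* ≈ 481

Setting both brackets to zero gives the nullclines x + 0.498y = 800 and 0.385x + y = 697.
Substituting y = 697 - 0.385x into the first: x(1 - 0.498·0.385) = 800 - 0.498·697.
So x* = 453/0.808 = 560, and then y* = 697 - 0.385·560 = 481.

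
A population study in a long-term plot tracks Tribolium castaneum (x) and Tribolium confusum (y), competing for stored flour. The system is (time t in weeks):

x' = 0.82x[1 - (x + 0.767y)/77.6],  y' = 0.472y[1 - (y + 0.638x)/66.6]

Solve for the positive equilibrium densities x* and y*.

Setting both brackets to zero gives the nullclines x + 0.767y = 77.6 and 0.638x + y = 66.6.
Substituting y = 66.6 - 0.638x into the first: x(1 - 0.767·0.638) = 77.6 - 0.767·66.6.
So x* = 26.5/0.511 = 51.9, and then y* = 66.6 - 0.638·51.9 = 33.5.

x* ≈ 51.9, y* ≈ 33.5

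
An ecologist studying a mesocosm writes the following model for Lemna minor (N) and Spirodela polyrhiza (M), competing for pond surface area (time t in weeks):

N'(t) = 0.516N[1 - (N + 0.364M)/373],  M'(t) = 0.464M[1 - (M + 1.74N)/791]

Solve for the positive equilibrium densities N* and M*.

Setting both brackets to zero gives the nullclines N + 0.364M = 373 and 1.74N + M = 791.
Substituting M = 791 - 1.74N into the first: N(1 - 0.364·1.74) = 373 - 0.364·791.
So N* = 85.1/0.367 = 232, and then M* = 791 - 1.74·232 = 387.

N* ≈ 232, M* ≈ 387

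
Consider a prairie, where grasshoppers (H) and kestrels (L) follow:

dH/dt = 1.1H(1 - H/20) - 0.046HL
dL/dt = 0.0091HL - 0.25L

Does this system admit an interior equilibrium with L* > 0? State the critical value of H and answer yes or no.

Threshold H = 27.5; K < 27.5, so no, the predator goes extinct.

The predator equation gives dL/dt > 0 only when H > 0.25/0.0091 = 27.5.
Without the predator, H → K = 20. Since 20 < 27.5, the predator cannot invade.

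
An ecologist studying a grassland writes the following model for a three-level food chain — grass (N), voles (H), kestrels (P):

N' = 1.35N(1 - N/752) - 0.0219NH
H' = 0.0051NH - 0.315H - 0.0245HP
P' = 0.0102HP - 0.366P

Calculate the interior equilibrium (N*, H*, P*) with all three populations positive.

From dP/dt = 0: 0.0102H* = 0.366, so H* = 35.9.
From dN/dt = 0: 1.35(1 - N*/752) = 0.0219·35.9, giving N* = 752·(1 - 0.582) = 314.
From dH/dt = 0: 0.0051·314 - 0.315 = 0.0245P*, so P* = 1.29/0.0245 = 52.6.

N* ≈ 314, H* ≈ 35.9, P* ≈ 52.6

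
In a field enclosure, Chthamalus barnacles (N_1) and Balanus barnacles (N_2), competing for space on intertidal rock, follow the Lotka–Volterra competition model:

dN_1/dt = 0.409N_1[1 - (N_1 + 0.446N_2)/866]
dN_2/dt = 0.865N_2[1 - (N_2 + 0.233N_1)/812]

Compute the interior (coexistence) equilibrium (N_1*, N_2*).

N_1* ≈ 562, N_2* ≈ 681

Setting both brackets to zero gives the nullclines N_1 + 0.446N_2 = 866 and 0.233N_1 + N_2 = 812.
Substituting N_2 = 812 - 0.233N_1 into the first: N_1(1 - 0.446·0.233) = 866 - 0.446·812.
So N_1* = 504/0.896 = 562, and then N_2* = 812 - 0.233·562 = 681.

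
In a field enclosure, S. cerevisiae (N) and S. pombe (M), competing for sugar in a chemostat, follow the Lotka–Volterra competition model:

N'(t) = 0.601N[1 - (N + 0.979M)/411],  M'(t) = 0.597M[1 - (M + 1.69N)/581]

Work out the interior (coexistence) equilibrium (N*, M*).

Setting both brackets to zero gives the nullclines N + 0.979M = 411 and 1.69N + M = 581.
Substituting M = 581 - 1.69N into the first: N(1 - 0.979·1.69) = 411 - 0.979·581.
So N* = -158/-0.655 = 241, and then M* = 581 - 1.69·241 = 174.

N* ≈ 241, M* ≈ 174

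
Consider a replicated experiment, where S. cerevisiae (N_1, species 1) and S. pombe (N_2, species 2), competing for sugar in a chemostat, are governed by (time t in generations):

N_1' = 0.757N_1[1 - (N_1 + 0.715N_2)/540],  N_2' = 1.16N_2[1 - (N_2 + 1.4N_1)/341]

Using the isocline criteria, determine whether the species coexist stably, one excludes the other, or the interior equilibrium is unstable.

species 1 excludes species 2

Compare the nullcline intercepts: K1/α12 = 540/0.715 = 755 > K2 = 341; K2/α21 = 341/1.4 = 244 < K1 = 540.
Since the inequalities point opposite ways, species 1 can invade but species 2 cannot.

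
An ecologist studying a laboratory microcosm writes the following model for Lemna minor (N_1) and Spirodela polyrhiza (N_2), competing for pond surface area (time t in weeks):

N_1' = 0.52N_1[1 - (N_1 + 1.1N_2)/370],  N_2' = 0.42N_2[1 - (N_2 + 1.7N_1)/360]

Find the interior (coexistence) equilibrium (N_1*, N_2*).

N_1* ≈ 29.9, N_2* ≈ 309

Setting both brackets to zero gives the nullclines N_1 + 1.1N_2 = 370 and 1.7N_1 + N_2 = 360.
Substituting N_2 = 360 - 1.7N_1 into the first: N_1(1 - 1.1·1.7) = 370 - 1.1·360.
So N_1* = -26/-0.87 = 29.9, and then N_2* = 360 - 1.7·29.9 = 309.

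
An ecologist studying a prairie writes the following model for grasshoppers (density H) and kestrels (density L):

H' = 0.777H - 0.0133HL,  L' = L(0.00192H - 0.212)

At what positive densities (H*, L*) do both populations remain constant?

Set dL/dt = 0 with L > 0: 0.00192H - 0.212 = 0, so H* = 0.212/0.00192 = 110.
Set dH/dt = 0 with H > 0: 0.777 - 0.0133L = 0, so L* = 0.777/0.0133 = 58.4.

H* ≈ 110, L* ≈ 58.4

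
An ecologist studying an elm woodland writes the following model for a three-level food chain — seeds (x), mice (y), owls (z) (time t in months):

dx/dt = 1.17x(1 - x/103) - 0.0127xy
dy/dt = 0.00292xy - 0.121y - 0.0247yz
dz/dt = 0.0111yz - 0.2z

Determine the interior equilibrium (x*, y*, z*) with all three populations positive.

x* ≈ 82.9, y* ≈ 18, z* ≈ 4.9

From dz/dt = 0: 0.0111y* = 0.2, so y* = 18.
From dx/dt = 0: 1.17(1 - x*/103) = 0.0127·18, giving x* = 103·(1 - 0.196) = 82.9.
From dy/dt = 0: 0.00292·82.9 - 0.121 = 0.0247z*, so z* = 0.121/0.0247 = 4.9.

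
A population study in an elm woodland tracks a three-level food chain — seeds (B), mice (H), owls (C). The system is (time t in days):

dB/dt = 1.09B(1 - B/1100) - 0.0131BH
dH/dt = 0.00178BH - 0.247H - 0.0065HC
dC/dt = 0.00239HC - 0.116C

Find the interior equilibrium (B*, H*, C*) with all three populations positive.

B* ≈ 458, H* ≈ 48.5, C* ≈ 87.5

From dC/dt = 0: 0.00239H* = 0.116, so H* = 48.5.
From dB/dt = 0: 1.09(1 - B*/1100) = 0.0131·48.5, giving B* = 1100·(1 - 0.583) = 458.
From dH/dt = 0: 0.00178·458 - 0.247 = 0.0065C*, so C* = 0.569/0.0065 = 87.5.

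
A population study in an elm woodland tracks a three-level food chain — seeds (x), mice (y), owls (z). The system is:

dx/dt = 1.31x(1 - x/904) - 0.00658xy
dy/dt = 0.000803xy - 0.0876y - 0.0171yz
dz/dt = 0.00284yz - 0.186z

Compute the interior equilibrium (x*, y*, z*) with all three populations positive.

x* ≈ 607, y* ≈ 65.5, z* ≈ 23.4

From dz/dt = 0: 0.00284y* = 0.186, so y* = 65.5.
From dx/dt = 0: 1.31(1 - x*/904) = 0.00658·65.5, giving x* = 904·(1 - 0.329) = 607.
From dy/dt = 0: 0.000803·607 - 0.0876 = 0.0171z*, so z* = 0.4/0.0171 = 23.4.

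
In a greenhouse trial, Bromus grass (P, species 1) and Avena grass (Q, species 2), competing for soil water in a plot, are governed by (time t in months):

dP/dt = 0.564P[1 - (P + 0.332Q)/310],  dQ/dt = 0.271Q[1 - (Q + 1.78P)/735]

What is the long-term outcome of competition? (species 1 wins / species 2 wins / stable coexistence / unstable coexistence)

stable coexistence

Compare the nullcline intercepts: K1/α12 = 310/0.332 = 934 > K2 = 735; K2/α21 = 735/1.78 = 413 > K1 = 310.
Since both inequalities hold, each species can invade when rare, so the interior equilibrium is stable.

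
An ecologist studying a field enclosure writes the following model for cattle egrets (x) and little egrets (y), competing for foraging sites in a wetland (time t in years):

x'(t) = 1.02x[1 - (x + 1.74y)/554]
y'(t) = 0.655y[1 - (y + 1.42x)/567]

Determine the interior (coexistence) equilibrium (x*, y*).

x* ≈ 294, y* ≈ 149

Setting both brackets to zero gives the nullclines x + 1.74y = 554 and 1.42x + y = 567.
Substituting y = 567 - 1.42x into the first: x(1 - 1.74·1.42) = 554 - 1.74·567.
So x* = -433/-1.47 = 294, and then y* = 567 - 1.42·294 = 149.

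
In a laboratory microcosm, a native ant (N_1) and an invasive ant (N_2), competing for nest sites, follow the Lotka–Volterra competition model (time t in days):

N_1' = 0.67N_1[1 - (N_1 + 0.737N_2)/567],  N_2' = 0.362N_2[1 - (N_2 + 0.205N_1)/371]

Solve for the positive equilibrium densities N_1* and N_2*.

Setting both brackets to zero gives the nullclines N_1 + 0.737N_2 = 567 and 0.205N_1 + N_2 = 371.
Substituting N_2 = 371 - 0.205N_1 into the first: N_1(1 - 0.737·0.205) = 567 - 0.737·371.
So N_1* = 294/0.849 = 346, and then N_2* = 371 - 0.205·346 = 300.

N_1* ≈ 346, N_2* ≈ 300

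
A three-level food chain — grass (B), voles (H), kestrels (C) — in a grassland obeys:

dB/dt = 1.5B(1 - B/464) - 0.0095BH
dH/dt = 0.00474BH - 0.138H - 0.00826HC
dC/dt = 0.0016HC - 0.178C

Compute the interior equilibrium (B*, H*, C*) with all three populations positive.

B* ≈ 137, H* ≈ 111, C* ≈ 62

From dC/dt = 0: 0.0016H* = 0.178, so H* = 111.
From dB/dt = 0: 1.5(1 - B*/464) = 0.0095·111, giving B* = 464·(1 - 0.705) = 137.
From dH/dt = 0: 0.00474·137 - 0.138 = 0.00826C*, so C* = 0.512/0.00826 = 62.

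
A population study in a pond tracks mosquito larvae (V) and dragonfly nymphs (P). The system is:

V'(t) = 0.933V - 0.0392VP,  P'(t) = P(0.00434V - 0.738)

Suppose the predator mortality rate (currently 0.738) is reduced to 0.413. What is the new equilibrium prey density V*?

V* ≈ 95.2

At the interior fixed point, setting dP/dt = 0 with P > 0 fixes V* = (predator death rate)/(VP coefficient) — independent of the other coefficients.
With the change, V* = 0.413/0.00434 = 95.2; it falls from 170.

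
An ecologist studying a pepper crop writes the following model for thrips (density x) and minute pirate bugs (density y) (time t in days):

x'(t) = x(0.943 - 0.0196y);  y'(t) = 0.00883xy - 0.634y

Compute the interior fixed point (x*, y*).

x* ≈ 71.8, y* ≈ 48.1

Set dy/dt = 0 with y > 0: 0.00883x - 0.634 = 0, so x* = 0.634/0.00883 = 71.8.
Set dx/dt = 0 with x > 0: 0.943 - 0.0196y = 0, so y* = 0.943/0.0196 = 48.1.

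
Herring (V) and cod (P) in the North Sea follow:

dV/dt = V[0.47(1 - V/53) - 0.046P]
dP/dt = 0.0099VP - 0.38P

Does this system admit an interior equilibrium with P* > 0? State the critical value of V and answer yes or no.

Threshold V = 38.4; K > 38.4, so yes, the predator persists.

The predator equation gives dP/dt > 0 only when V > 0.38/0.0099 = 38.4.
Without the predator, V → K = 53. Since 53 > 38.4, the predator can invade and persist.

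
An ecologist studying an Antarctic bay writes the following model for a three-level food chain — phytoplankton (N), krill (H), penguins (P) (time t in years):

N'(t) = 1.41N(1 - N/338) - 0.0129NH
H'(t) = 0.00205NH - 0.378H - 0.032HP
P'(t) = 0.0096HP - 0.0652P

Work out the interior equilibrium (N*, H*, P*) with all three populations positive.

From dP/dt = 0: 0.0096H* = 0.0652, so H* = 6.79.
From dN/dt = 0: 1.41(1 - N*/338) = 0.0129·6.79, giving N* = 338·(1 - 0.0621) = 317.
From dH/dt = 0: 0.00205·317 - 0.378 = 0.032P*, so P* = 0.272/0.032 = 8.5.

N* ≈ 317, H* ≈ 6.79, P* ≈ 8.5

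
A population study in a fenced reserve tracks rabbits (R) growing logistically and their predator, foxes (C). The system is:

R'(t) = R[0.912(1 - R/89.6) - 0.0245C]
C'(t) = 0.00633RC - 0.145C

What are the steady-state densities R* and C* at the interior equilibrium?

R* ≈ 22.9, C* ≈ 27.7

From dC/dt = 0 with C > 0: 0.00633R* = 0.145, so R* = 22.9.
Substitute into dR/dt = 0: 0.912(1 - 22.9/89.6) = 0.0245C*.
The bracket is 0.744, giving C* = 0.679/0.0245 = 27.7.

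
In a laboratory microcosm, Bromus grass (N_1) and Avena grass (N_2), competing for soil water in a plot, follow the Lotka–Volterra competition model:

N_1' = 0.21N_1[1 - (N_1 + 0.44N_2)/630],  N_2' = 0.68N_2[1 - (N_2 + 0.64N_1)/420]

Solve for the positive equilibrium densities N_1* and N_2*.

Setting both brackets to zero gives the nullclines N_1 + 0.44N_2 = 630 and 0.64N_1 + N_2 = 420.
Substituting N_2 = 420 - 0.64N_1 into the first: N_1(1 - 0.44·0.64) = 630 - 0.44·420.
So N_1* = 445/0.718 = 620, and then N_2* = 420 - 0.64·620 = 23.4.

N_1* ≈ 620, N_2* ≈ 23.4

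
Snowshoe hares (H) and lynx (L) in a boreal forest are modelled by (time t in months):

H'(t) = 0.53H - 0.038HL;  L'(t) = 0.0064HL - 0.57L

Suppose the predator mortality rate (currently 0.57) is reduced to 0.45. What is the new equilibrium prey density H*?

At the interior fixed point, setting dL/dt = 0 with L > 0 fixes H* = (predator death rate)/(HL coefficient) — independent of the other coefficients.
With the change, H* = 0.45/0.0064 = 70.3; it falls from 89.1.

H* ≈ 70.3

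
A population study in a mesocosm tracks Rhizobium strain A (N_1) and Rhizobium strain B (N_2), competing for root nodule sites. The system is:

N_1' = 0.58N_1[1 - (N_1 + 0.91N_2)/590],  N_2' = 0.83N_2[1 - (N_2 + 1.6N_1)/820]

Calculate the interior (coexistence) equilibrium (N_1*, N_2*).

Setting both brackets to zero gives the nullclines N_1 + 0.91N_2 = 590 and 1.6N_1 + N_2 = 820.
Substituting N_2 = 820 - 1.6N_1 into the first: N_1(1 - 0.91·1.6) = 590 - 0.91·820.
So N_1* = -156/-0.456 = 343, and then N_2* = 820 - 1.6·343 = 272.

N_1* ≈ 343, N_2* ≈ 272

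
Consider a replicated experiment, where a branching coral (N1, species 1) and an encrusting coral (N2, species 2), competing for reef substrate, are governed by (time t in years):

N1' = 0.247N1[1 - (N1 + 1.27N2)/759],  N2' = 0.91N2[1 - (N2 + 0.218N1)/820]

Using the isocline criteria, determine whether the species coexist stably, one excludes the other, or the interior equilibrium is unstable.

species 2 excludes species 1

Compare the nullcline intercepts: K1/α12 = 759/1.27 = 598 < K2 = 820; K2/α21 = 820/0.218 = 3760 > K1 = 759.
Since the inequalities point opposite ways, species 2 can invade but species 1 cannot.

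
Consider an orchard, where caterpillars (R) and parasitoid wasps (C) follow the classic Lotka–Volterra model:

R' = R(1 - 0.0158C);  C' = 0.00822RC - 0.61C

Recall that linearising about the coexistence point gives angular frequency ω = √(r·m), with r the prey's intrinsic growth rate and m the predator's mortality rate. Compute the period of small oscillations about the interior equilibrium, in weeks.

T ≈ 8.04 weeks

Here r = 1 and m = 0.61, so r·m = 0.61.
ω = √0.61 = 0.781 per week, hence T = 2π/ω ≈ 8.04 weeks.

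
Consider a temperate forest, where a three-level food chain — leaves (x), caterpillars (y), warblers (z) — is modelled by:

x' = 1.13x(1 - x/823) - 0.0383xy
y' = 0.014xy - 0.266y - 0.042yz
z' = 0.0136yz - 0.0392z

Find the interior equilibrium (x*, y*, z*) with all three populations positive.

x* ≈ 743, y* ≈ 2.88, z* ≈ 241

From dz/dt = 0: 0.0136y* = 0.0392, so y* = 2.88.
From dx/dt = 0: 1.13(1 - x*/823) = 0.0383·2.88, giving x* = 823·(1 - 0.0977) = 743.
From dy/dt = 0: 0.014·743 - 0.266 = 0.042z*, so z* = 10.1/0.042 = 241.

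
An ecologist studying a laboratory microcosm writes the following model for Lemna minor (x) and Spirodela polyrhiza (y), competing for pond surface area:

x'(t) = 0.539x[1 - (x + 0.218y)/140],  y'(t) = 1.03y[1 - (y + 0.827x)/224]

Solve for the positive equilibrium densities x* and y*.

x* ≈ 111, y* ≈ 132

Setting both brackets to zero gives the nullclines x + 0.218y = 140 and 0.827x + y = 224.
Substituting y = 224 - 0.827x into the first: x(1 - 0.218·0.827) = 140 - 0.218·224.
So x* = 91.2/0.82 = 111, and then y* = 224 - 0.827·111 = 132.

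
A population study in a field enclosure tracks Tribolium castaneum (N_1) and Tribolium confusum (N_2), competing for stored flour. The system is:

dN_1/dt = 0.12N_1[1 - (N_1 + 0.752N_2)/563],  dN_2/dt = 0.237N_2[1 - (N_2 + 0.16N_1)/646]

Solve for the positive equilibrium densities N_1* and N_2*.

Setting both brackets to zero gives the nullclines N_1 + 0.752N_2 = 563 and 0.16N_1 + N_2 = 646.
Substituting N_2 = 646 - 0.16N_1 into the first: N_1(1 - 0.752·0.16) = 563 - 0.752·646.
So N_1* = 77.2/0.88 = 87.8, and then N_2* = 646 - 0.16·87.8 = 632.

N_1* ≈ 87.8, N_2* ≈ 632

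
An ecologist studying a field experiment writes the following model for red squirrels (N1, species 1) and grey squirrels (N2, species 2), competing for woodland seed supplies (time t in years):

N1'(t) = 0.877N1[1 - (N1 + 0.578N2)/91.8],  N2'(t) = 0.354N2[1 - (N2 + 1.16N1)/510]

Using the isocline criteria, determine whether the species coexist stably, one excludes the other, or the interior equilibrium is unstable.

Compare the nullcline intercepts: K1/α12 = 91.8/0.578 = 159 < K2 = 510; K2/α21 = 510/1.16 = 440 > K1 = 91.8.
Since the inequalities point opposite ways, species 2 can invade but species 1 cannot.

species 2 excludes species 1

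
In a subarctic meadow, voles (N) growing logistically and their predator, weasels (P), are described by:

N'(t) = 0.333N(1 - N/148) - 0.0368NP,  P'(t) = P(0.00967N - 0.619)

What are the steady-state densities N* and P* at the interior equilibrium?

N* ≈ 64, P* ≈ 5.14

From dP/dt = 0 with P > 0: 0.00967N* = 0.619, so N* = 64.
Substitute into dN/dt = 0: 0.333(1 - 64/148) = 0.0368P*.
The bracket is 0.567, giving P* = 0.189/0.0368 = 5.14.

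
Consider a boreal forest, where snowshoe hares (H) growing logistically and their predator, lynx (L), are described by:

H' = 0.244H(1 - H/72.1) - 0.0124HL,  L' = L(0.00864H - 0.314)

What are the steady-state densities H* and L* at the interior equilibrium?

H* ≈ 36.3, L* ≈ 9.76

From dL/dt = 0 with L > 0: 0.00864H* = 0.314, so H* = 36.3.
Substitute into dH/dt = 0: 0.244(1 - 36.3/72.1) = 0.0124L*.
The bracket is 0.496, giving L* = 0.121/0.0124 = 9.76.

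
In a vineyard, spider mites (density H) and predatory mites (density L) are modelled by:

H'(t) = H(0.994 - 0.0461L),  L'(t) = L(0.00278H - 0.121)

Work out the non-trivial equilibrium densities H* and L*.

H* ≈ 43.5, L* ≈ 21.6

Set dL/dt = 0 with L > 0: 0.00278H - 0.121 = 0, so H* = 0.121/0.00278 = 43.5.
Set dH/dt = 0 with H > 0: 0.994 - 0.0461L = 0, so L* = 0.994/0.0461 = 21.6.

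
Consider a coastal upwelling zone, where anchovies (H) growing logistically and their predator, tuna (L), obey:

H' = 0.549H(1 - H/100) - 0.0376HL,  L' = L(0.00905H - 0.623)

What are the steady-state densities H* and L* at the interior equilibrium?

From dL/dt = 0 with L > 0: 0.00905H* = 0.623, so H* = 68.8.
Substitute into dH/dt = 0: 0.549(1 - 68.8/100) = 0.0376L*.
The bracket is 0.312, giving L* = 0.171/0.0376 = 4.55.

H* ≈ 68.8, L* ≈ 4.55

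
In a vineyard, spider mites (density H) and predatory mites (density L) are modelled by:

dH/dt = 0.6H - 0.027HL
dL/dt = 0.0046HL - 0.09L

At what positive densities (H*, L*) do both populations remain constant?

H* ≈ 19.6, L* ≈ 22.2

Set dL/dt = 0 with L > 0: 0.0046H - 0.09 = 0, so H* = 0.09/0.0046 = 19.6.
Set dH/dt = 0 with H > 0: 0.6 - 0.027L = 0, so L* = 0.6/0.027 = 22.2.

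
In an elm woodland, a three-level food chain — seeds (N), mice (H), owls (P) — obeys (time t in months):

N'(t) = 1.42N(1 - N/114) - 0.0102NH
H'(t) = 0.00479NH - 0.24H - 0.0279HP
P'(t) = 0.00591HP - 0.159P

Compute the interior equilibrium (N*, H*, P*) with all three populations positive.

From dP/dt = 0: 0.00591H* = 0.159, so H* = 26.9.
From dN/dt = 0: 1.42(1 - N*/114) = 0.0102·26.9, giving N* = 114·(1 - 0.193) = 92.
From dH/dt = 0: 0.00479·92 - 0.24 = 0.0279P*, so P* = 0.201/0.0279 = 7.19.

N* ≈ 92, H* ≈ 26.9, P* ≈ 7.19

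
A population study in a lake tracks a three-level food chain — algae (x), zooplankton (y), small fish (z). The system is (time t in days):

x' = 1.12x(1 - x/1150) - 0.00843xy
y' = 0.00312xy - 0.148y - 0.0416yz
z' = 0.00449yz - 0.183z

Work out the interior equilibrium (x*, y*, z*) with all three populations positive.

x* ≈ 797, y* ≈ 40.8, z* ≈ 56.2

From dz/dt = 0: 0.00449y* = 0.183, so y* = 40.8.
From dx/dt = 0: 1.12(1 - x*/1150) = 0.00843·40.8, giving x* = 1150·(1 - 0.307) = 797.
From dy/dt = 0: 0.00312·797 - 0.148 = 0.0416z*, so z* = 2.34/0.0416 = 56.2.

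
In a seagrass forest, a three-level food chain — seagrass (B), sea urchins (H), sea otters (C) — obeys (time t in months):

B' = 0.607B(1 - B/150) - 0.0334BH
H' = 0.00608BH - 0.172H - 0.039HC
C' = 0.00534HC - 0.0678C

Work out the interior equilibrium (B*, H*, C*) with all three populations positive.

B* ≈ 45.2, H* ≈ 12.7, C* ≈ 2.64

From dC/dt = 0: 0.00534H* = 0.0678, so H* = 12.7.
From dB/dt = 0: 0.607(1 - B*/150) = 0.0334·12.7, giving B* = 150·(1 - 0.699) = 45.2.
From dH/dt = 0: 0.00608·45.2 - 0.172 = 0.039C*, so C* = 0.103/0.039 = 2.64.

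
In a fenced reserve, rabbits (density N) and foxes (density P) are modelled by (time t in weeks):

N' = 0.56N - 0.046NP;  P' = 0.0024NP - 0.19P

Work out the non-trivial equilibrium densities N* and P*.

Set dP/dt = 0 with P > 0: 0.0024N - 0.19 = 0, so N* = 0.19/0.0024 = 79.2.
Set dN/dt = 0 with N > 0: 0.56 - 0.046P = 0, so P* = 0.56/0.046 = 12.2.

N* ≈ 79.2, P* ≈ 12.2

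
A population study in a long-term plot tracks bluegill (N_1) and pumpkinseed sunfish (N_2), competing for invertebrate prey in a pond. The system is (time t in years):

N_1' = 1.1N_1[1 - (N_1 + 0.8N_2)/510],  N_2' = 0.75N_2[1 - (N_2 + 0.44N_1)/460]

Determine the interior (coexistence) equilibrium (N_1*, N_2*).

Setting both brackets to zero gives the nullclines N_1 + 0.8N_2 = 510 and 0.44N_1 + N_2 = 460.
Substituting N_2 = 460 - 0.44N_1 into the first: N_1(1 - 0.8·0.44) = 510 - 0.8·460.
So N_1* = 142/0.648 = 219, and then N_2* = 460 - 0.44·219 = 364.

N_1* ≈ 219, N_2* ≈ 364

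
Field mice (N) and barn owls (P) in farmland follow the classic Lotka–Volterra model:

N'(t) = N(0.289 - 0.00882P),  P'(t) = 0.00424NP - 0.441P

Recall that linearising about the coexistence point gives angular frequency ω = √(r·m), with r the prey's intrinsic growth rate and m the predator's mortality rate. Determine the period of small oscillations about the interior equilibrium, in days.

T ≈ 17.6 days

Here r = 0.289 and m = 0.441, so r·m = 0.127.
ω = √0.127 = 0.357 per day, hence T = 2π/ω ≈ 17.6 days.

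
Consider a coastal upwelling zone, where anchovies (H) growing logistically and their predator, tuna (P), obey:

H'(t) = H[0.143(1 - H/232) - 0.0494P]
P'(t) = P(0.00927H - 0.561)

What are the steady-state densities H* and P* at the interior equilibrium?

From dP/dt = 0 with P > 0: 0.00927H* = 0.561, so H* = 60.5.
Substitute into dH/dt = 0: 0.143(1 - 60.5/232) = 0.0494P*.
The bracket is 0.739, giving P* = 0.106/0.0494 = 2.14.

H* ≈ 60.5, P* ≈ 2.14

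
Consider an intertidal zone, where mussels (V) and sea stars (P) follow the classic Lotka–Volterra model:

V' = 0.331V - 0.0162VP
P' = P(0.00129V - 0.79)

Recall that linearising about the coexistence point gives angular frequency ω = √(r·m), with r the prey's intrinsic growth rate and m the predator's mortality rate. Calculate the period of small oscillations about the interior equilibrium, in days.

T ≈ 12.3 days

Here r = 0.331 and m = 0.79, so r·m = 0.261.
ω = √0.261 = 0.511 per day, hence T = 2π/ω ≈ 12.3 days.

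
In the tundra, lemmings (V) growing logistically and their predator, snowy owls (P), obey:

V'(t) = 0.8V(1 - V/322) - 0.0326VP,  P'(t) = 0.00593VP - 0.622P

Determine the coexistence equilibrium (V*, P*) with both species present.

V* ≈ 105, P* ≈ 16.5

From dP/dt = 0 with P > 0: 0.00593V* = 0.622, so V* = 105.
Substitute into dV/dt = 0: 0.8(1 - 105/322) = 0.0326P*.
The bracket is 0.674, giving P* = 0.539/0.0326 = 16.5.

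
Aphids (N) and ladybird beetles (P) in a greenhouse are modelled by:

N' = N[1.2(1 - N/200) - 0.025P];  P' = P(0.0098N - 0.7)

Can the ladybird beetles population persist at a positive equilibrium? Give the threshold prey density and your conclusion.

Threshold N = 71.4; K > 71.4, so yes, the predator persists.

The predator equation gives dP/dt > 0 only when N > 0.7/0.0098 = 71.4.
Without the predator, N → K = 200. Since 200 > 71.4, the predator can invade and persist.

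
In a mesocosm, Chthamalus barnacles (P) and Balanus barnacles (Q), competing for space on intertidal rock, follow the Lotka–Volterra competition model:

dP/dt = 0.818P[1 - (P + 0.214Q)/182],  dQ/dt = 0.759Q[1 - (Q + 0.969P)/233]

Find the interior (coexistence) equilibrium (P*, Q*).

Setting both brackets to zero gives the nullclines P + 0.214Q = 182 and 0.969P + Q = 233.
Substituting Q = 233 - 0.969P into the first: P(1 - 0.214·0.969) = 182 - 0.214·233.
So P* = 132/0.793 = 167, and then Q* = 233 - 0.969·167 = 71.5.

P* ≈ 167, Q* ≈ 71.5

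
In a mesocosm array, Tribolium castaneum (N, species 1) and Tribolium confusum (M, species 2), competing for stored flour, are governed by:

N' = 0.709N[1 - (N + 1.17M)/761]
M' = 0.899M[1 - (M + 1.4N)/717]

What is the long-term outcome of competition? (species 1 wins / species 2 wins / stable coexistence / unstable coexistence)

Compare the nullcline intercepts: K1/α12 = 761/1.17 = 650 < K2 = 717; K2/α21 = 717/1.4 = 512 < K1 = 761.
Since both are reversed, neither can invade when rare; the interior point is a saddle.

unstable coexistence (outcome depends on initial conditions)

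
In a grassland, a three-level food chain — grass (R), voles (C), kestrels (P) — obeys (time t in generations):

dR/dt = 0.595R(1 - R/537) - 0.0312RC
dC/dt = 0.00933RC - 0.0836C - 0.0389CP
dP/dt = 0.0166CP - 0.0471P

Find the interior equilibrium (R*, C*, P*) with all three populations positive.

From dP/dt = 0: 0.0166C* = 0.0471, so C* = 2.84.
From dR/dt = 0: 0.595(1 - R*/537) = 0.0312·2.84, giving R* = 537·(1 - 0.149) = 457.
From dC/dt = 0: 0.00933·457 - 0.0836 = 0.0389P*, so P* = 4.18/0.0389 = 107.

R* ≈ 457, C* ≈ 2.84, P* ≈ 107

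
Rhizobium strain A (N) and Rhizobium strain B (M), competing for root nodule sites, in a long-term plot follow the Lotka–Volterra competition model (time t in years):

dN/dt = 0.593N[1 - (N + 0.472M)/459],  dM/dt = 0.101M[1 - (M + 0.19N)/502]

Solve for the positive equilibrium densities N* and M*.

Setting both brackets to zero gives the nullclines N + 0.472M = 459 and 0.19N + M = 502.
Substituting M = 502 - 0.19N into the first: N(1 - 0.472·0.19) = 459 - 0.472·502.
So N* = 222/0.91 = 244, and then M* = 502 - 0.19·244 = 456.

N* ≈ 244, M* ≈ 456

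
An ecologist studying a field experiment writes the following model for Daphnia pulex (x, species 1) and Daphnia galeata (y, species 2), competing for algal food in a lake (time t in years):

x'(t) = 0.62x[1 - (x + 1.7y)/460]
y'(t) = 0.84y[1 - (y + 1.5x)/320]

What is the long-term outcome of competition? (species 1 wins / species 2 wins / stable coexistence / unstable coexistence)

Compare the nullcline intercepts: K1/α12 = 460/1.7 = 271 < K2 = 320; K2/α21 = 320/1.5 = 213 < K1 = 460.
Since both are reversed, neither can invade when rare; the interior point is a saddle.

unstable coexistence (outcome depends on initial conditions)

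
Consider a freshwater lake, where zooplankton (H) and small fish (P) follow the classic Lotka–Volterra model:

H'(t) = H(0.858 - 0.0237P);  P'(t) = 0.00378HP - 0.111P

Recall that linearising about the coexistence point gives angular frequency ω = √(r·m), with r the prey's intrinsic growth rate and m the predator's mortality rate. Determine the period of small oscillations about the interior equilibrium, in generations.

Here r = 0.858 and m = 0.111, so r·m = 0.0952.
ω = √0.0952 = 0.309 per generation, hence T = 2π/ω ≈ 20.4 generations.

T ≈ 20.4 generations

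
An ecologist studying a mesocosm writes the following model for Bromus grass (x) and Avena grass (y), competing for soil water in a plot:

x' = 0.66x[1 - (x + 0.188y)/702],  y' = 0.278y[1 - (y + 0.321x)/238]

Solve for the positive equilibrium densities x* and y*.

Setting both brackets to zero gives the nullclines x + 0.188y = 702 and 0.321x + y = 238.
Substituting y = 238 - 0.321x into the first: x(1 - 0.188·0.321) = 702 - 0.188·238.
So x* = 657/0.94 = 699, and then y* = 238 - 0.321·699 = 13.5.

x* ≈ 699, y* ≈ 13.5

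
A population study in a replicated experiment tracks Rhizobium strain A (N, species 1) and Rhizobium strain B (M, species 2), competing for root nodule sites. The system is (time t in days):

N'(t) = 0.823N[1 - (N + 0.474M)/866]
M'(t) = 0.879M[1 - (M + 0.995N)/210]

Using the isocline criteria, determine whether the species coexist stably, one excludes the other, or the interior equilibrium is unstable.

Compare the nullcline intercepts: K1/α12 = 866/0.474 = 1830 > K2 = 210; K2/α21 = 210/0.995 = 211 < K1 = 866.
Since the inequalities point opposite ways, species 1 can invade but species 2 cannot.

species 1 excludes species 2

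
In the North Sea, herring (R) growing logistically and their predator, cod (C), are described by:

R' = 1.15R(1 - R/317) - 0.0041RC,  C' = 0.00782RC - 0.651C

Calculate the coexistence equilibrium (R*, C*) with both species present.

R* ≈ 83.2, C* ≈ 207

From dC/dt = 0 with C > 0: 0.00782R* = 0.651, so R* = 83.2.
Substitute into dR/dt = 0: 1.15(1 - 83.2/317) = 0.0041C*.
The bracket is 0.737, giving C* = 0.848/0.0041 = 207.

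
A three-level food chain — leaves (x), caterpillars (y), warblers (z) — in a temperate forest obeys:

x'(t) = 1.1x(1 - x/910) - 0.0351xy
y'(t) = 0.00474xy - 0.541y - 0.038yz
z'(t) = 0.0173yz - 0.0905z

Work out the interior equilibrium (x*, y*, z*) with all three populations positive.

From dz/dt = 0: 0.0173y* = 0.0905, so y* = 5.23.
From dx/dt = 0: 1.1(1 - x*/910) = 0.0351·5.23, giving x* = 910·(1 - 0.167) = 758.
From dy/dt = 0: 0.00474·758 - 0.541 = 0.038z*, so z* = 3.05/0.038 = 80.3.

x* ≈ 758, y* ≈ 5.23, z* ≈ 80.3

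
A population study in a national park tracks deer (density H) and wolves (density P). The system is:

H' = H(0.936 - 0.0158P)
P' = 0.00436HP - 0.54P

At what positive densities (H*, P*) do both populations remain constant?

Set dP/dt = 0 with P > 0: 0.00436H - 0.54 = 0, so H* = 0.54/0.00436 = 124.
Set dH/dt = 0 with H > 0: 0.936 - 0.0158P = 0, so P* = 0.936/0.0158 = 59.2.

H* ≈ 124, P* ≈ 59.2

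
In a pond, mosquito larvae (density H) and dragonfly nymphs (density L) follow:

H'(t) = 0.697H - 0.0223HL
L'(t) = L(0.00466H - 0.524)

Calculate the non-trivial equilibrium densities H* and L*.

Set dL/dt = 0 with L > 0: 0.00466H - 0.524 = 0, so H* = 0.524/0.00466 = 112.
Set dH/dt = 0 with H > 0: 0.697 - 0.0223L = 0, so L* = 0.697/0.0223 = 31.3.

H* ≈ 112, L* ≈ 31.3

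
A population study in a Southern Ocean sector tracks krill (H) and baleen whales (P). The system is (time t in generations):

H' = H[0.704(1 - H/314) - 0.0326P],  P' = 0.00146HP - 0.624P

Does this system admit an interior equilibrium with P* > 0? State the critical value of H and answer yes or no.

Threshold H = 427; K < 427, so no, the predator goes extinct.

The predator equation gives dP/dt > 0 only when H > 0.624/0.00146 = 427.
Without the predator, H → K = 314. Since 314 < 427, the predator cannot invade.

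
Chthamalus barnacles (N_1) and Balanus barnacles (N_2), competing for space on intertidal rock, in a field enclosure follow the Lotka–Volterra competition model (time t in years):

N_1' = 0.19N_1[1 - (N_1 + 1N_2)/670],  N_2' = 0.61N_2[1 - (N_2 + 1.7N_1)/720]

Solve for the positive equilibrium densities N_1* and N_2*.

N_1* ≈ 71.4, N_2* ≈ 599

Setting both brackets to zero gives the nullclines N_1 + 1N_2 = 670 and 1.7N_1 + N_2 = 720.
Substituting N_2 = 720 - 1.7N_1 into the first: N_1(1 - 1·1.7) = 670 - 1·720.
So N_1* = -50/-0.7 = 71.4, and then N_2* = 720 - 1.7·71.4 = 599.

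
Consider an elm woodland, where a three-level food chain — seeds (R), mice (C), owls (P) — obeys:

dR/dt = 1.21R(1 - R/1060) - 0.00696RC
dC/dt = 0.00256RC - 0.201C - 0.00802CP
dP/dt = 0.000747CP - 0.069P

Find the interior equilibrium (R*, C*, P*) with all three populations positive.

R* ≈ 497, C* ≈ 92.4, P* ≈ 134

From dP/dt = 0: 0.000747C* = 0.069, so C* = 92.4.
From dR/dt = 0: 1.21(1 - R*/1060) = 0.00696·92.4, giving R* = 1060·(1 - 0.531) = 497.
From dC/dt = 0: 0.00256·497 - 0.201 = 0.00802P*, so P* = 1.07/0.00802 = 134.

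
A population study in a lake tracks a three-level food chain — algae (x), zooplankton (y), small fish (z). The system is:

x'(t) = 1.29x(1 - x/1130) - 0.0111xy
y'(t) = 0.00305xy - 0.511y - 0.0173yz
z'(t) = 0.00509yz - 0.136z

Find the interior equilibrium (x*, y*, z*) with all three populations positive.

From dz/dt = 0: 0.00509y* = 0.136, so y* = 26.7.
From dx/dt = 0: 1.29(1 - x*/1130) = 0.0111·26.7, giving x* = 1130·(1 - 0.23) = 870.
From dy/dt = 0: 0.00305·870 - 0.511 = 0.0173z*, so z* = 2.14/0.0173 = 124.

x* ≈ 870, y* ≈ 26.7, z* ≈ 124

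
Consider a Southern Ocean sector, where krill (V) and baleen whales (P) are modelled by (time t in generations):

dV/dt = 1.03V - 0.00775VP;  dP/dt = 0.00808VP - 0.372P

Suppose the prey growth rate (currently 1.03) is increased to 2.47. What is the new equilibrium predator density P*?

P* ≈ 319

At the interior fixed point, setting dV/dt = 0 with V > 0 fixes P* = (prey growth rate)/(VP coefficient) — independent of the other coefficients.
With the change, P* = 2.47/0.00775 = 319; it rises from 133.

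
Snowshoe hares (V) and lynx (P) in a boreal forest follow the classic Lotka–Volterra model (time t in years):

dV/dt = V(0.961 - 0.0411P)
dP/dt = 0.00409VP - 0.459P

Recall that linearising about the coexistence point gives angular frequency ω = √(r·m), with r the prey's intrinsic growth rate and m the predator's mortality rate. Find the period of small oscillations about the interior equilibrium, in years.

Here r = 0.961 and m = 0.459, so r·m = 0.441.
ω = √0.441 = 0.664 per year, hence T = 2π/ω ≈ 9.46 years.

T ≈ 9.46 years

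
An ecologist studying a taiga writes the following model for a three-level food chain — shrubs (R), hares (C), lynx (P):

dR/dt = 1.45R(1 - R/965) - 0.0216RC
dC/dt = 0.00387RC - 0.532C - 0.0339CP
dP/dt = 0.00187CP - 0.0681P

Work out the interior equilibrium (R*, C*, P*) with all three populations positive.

From dP/dt = 0: 0.00187C* = 0.0681, so C* = 36.4.
From dR/dt = 0: 1.45(1 - R*/965) = 0.0216·36.4, giving R* = 965·(1 - 0.542) = 441.
From dC/dt = 0: 0.00387·441 - 0.532 = 0.0339P*, so P* = 1.18/0.0339 = 34.7.

R* ≈ 441, C* ≈ 36.4, P* ≈ 34.7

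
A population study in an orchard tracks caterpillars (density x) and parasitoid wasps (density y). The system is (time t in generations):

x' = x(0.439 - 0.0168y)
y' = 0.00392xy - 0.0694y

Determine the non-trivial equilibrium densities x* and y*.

Set dy/dt = 0 with y > 0: 0.00392x - 0.0694 = 0, so x* = 0.0694/0.00392 = 17.7.
Set dx/dt = 0 with x > 0: 0.439 - 0.0168y = 0, so y* = 0.439/0.0168 = 26.1.

x* ≈ 17.7, y* ≈ 26.1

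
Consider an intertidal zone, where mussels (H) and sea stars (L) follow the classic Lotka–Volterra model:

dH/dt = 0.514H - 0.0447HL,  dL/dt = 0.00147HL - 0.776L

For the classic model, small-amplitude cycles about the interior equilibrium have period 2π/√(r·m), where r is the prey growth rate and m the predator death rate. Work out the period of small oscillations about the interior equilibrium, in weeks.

T ≈ 9.95 weeks

Here r = 0.514 and m = 0.776, so r·m = 0.399.
ω = √0.399 = 0.632 per week, hence T = 2π/ω ≈ 9.95 weeks.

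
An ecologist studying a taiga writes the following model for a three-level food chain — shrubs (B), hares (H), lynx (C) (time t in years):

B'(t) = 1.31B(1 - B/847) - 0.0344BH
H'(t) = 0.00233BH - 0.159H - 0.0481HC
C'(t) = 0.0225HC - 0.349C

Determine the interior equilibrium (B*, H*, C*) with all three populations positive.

From dC/dt = 0: 0.0225H* = 0.349, so H* = 15.5.
From dB/dt = 0: 1.31(1 - B*/847) = 0.0344·15.5, giving B* = 847·(1 - 0.407) = 502.
From dH/dt = 0: 0.00233·502 - 0.159 = 0.0481C*, so C* = 1.01/0.0481 = 21.

B* ≈ 502, H* ≈ 15.5, C* ≈ 21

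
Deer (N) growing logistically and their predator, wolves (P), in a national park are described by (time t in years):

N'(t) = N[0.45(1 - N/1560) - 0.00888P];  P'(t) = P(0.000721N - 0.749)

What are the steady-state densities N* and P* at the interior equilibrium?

From dP/dt = 0 with P > 0: 0.000721N* = 0.749, so N* = 1040.
Substitute into dN/dt = 0: 0.45(1 - 1040/1560) = 0.00888P*.
The bracket is 0.334, giving P* = 0.15/0.00888 = 16.9.

N* ≈ 1040, P* ≈ 16.9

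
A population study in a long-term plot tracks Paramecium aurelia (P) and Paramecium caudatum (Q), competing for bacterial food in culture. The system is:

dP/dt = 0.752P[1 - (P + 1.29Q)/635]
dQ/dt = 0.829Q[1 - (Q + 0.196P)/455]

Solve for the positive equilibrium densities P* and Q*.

P* ≈ 64.3, Q* ≈ 442

Setting both brackets to zero gives the nullclines P + 1.29Q = 635 and 0.196P + Q = 455.
Substituting Q = 455 - 0.196P into the first: P(1 - 1.29·0.196) = 635 - 1.29·455.
So P* = 48/0.747 = 64.3, and then Q* = 455 - 0.196·64.3 = 442.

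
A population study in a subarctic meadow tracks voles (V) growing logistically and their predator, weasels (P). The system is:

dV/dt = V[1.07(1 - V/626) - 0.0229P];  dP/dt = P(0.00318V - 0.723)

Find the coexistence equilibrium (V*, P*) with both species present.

From dP/dt = 0 with P > 0: 0.00318V* = 0.723, so V* = 227.
Substitute into dV/dt = 0: 1.07(1 - 227/626) = 0.0229P*.
The bracket is 0.637, giving P* = 0.681/0.0229 = 29.8.

V* ≈ 227, P* ≈ 29.8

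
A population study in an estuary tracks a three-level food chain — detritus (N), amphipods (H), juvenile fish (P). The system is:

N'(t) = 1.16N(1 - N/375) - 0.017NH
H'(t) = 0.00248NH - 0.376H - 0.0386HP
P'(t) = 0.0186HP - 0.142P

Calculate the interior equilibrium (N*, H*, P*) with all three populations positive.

From dP/dt = 0: 0.0186H* = 0.142, so H* = 7.63.
From dN/dt = 0: 1.16(1 - N*/375) = 0.017·7.63, giving N* = 375·(1 - 0.112) = 333.
From dH/dt = 0: 0.00248·333 - 0.376 = 0.0386P*, so P* = 0.45/0.0386 = 11.7.

N* ≈ 333, H* ≈ 7.63, P* ≈ 11.7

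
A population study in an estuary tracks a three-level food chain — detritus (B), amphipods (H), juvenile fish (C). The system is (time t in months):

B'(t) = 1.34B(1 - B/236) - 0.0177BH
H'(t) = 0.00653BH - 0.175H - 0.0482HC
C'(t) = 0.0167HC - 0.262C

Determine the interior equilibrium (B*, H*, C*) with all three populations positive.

From dC/dt = 0: 0.0167H* = 0.262, so H* = 15.7.
From dB/dt = 0: 1.34(1 - B*/236) = 0.0177·15.7, giving B* = 236·(1 - 0.207) = 187.
From dH/dt = 0: 0.00653·187 - 0.175 = 0.0482C*, so C* = 1.05/0.0482 = 21.7.

B* ≈ 187, H* ≈ 15.7, C* ≈ 21.7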